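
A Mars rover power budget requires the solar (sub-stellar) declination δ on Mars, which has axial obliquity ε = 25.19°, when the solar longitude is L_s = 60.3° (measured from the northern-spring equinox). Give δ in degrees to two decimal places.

sin δ = sin ε · sin L_s = sin 25.19° × sin 60.3° = 0.369708.
δ = arcsin(0.369708) = +21.70°.

δ = +21.70°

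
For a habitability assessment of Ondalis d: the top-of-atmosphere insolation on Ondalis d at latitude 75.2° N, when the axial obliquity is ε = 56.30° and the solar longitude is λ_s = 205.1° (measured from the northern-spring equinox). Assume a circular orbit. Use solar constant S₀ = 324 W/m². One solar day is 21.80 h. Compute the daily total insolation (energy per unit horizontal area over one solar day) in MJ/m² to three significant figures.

Solar declination: sin δ = sin ε · sin λ_s = sin 56.30° × sin 205.1° = -0.35291, so δ = -20.666°.
cos H₀ = −tan(+75.2°) tan(-20.666°) = 1.4276 ≥ 1 ⇒ polar night, H₀ = 0 and Q̄ = 0.
Daily total = Q̄ × 21.80 h × 3600 s/h = 0.00 MJ/m².

0.00 MJ/m²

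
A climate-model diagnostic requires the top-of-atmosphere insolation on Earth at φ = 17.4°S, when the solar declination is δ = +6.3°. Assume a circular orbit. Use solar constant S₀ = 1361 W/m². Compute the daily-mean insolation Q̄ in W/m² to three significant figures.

cos H₀ = −tan(-17.4°) tan(+6.300°) = 0.0346, H₀ = 1.5362 rad.
Bracket: H₀ sin φ sin δ + cos φ cos δ sin H₀ = 1.5362×-0.29904×0.10973 + 0.95424×0.99396×0.99940 = -0.050408 + 0.947907 = 0.897499.
Q̄ = (S₀/π) × [bracket] = (1361/π) × 0.897499 = 388.8 W/m².

Q̄ ≈ 389 W/m²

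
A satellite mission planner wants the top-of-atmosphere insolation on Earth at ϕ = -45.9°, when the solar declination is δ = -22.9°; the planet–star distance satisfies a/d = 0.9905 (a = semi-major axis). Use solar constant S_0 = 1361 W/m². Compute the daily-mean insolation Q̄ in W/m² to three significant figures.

Q̄ ≈ 485 W/m²

cos h₀ = −tan(-45.9°) tan(-22.900°) = -0.4359, h₀ = 2.0218 rad.
Bracket: h₀ sin ϕ sin δ + cos ϕ cos δ sin h₀ = 2.0218×-0.71813×-0.38912 + 0.69591×0.92119×0.90000 = 0.564969 + 0.576959 = 1.141928.
Inverse-square distance factor (a/d)² = 0.9905² = 0.981090.
Q̄ = (S_0/π) × 0.981090 × [bracket] = (1361/π) × 0.981090 × 1.141928 = 485.4 W/m².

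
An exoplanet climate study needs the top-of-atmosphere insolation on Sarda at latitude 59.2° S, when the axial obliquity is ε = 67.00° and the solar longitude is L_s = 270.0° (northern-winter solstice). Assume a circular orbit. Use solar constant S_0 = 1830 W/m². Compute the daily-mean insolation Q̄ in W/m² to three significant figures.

Q̄ ≈ 1.45e+03 W/m²

Solar declination: sin δ = sin ε · sin L_s = sin 67.00° × sin 270.0° = -0.92050, so δ = -67.000°.
cos h₀ = −tan(-59.2°) tan(-67.000°) = -3.9520 ≤ −1 ⇒ polar day, h₀ = π.
Bracket: h₀ sin ϕ sin δ + cos ϕ cos δ sin h₀ = 3.1416×-0.85896×-0.92050 + 0.51204×0.39073×0.00000 = 2.483977 + 0.000000 = 2.483977.
Q̄ = (S_0/π) × [bracket] = (1830/π) × 2.483977 = 1447 W/m².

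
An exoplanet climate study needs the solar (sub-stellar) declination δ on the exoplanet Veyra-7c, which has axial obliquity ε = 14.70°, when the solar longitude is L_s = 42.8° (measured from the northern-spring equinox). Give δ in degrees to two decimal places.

δ = +9.93°

sin δ = sin ε · sin L_s = sin 14.70° × sin 42.8° = 0.172414.
δ = arcsin(0.172414) = +9.93°.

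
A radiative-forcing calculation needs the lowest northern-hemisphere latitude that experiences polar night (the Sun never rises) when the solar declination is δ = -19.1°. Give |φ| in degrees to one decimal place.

|φ| = 70.9°

Polar night requires cos H₀ = −tan φ tan δ ≥ 1, i.e. tan φ tan δ ≤ −1.
The boundary is |tan φ| · |tan δ| = 1, so |φ| = 90° − |δ| = 90° − 19.1° = 70.9° in the northern hemisphere.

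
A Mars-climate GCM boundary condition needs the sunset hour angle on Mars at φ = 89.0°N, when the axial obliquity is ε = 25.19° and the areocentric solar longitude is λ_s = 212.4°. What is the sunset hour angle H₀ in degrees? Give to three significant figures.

sin δ = sin 25.19° × sin 212.4° = -0.22806, so δ = -13.183°.
cos H₀ = −tan φ · tan δ = 13.4191 ≥ 1, so the Sun never rises (polar night) and H₀ = 0.

H₀ = 0.00°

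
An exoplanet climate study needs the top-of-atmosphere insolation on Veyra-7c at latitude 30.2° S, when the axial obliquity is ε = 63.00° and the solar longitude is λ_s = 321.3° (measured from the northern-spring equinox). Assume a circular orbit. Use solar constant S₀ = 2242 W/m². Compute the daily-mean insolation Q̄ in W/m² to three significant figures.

Solar declination: sin δ = sin ε · sin λ_s = sin 63.00° × sin 321.3° = -0.55710, so δ = -33.855°.
cos H₀ = −tan(-30.2°) tan(-33.855°) = -0.3904, H₀ = 1.9719 rad.
Bracket: H₀ sin φ sin δ + cos φ cos δ sin H₀ = 1.9719×-0.50302×-0.55710 + 0.86427×0.83045×0.92063 = 0.552590 + 0.660767 = 1.213357.
Q̄ = (S₀/π) × [bracket] = (2242/π) × 1.213357 = 865.9 W/m².

Q̄ ≈ 866 W/m²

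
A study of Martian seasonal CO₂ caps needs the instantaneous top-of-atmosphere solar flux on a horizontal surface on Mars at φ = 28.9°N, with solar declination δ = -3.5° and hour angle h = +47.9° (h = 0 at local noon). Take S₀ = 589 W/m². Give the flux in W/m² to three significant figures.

328 W/m²

cos θ_z = sin φ sin δ + cos φ cos δ cos h = -0.029504 + 0.585840 = 0.556336.
Flux = S₀ · cos θ_z = 589 × 0.556336 = 327.7 W/m².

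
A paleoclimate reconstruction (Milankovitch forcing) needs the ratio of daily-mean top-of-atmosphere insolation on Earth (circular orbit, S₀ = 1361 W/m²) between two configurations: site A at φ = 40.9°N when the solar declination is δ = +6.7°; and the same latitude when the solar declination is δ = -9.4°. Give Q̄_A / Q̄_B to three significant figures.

— Configuration A (φ=+40.9°):
cos H₀ = −tan(+40.9°) tan(+6.700°) = -0.1018, H₀ = 1.6727 rad.
Bracket: H₀ sin φ sin δ + cos φ cos δ sin H₀ = 1.6727×0.65474×0.11667 + 0.75585×0.99317×0.99481 = 0.127775 + 0.746791 = 0.874566.
Q̄ = (S₀/π) × [bracket] = (1361/π) × 0.874566 = 378.88 W/m².
— Configuration B (φ=+40.9°):
cos H₀ = −tan(+40.9°) tan(-9.400°) = 0.1434, H₀ = 1.4269 rad.
Bracket: H₀ sin φ sin δ + cos φ cos δ sin H₀ = 1.4269×0.65474×-0.16333 + 0.75585×0.98657×0.98966 = -0.152591 + 0.737988 = 0.585397.
Q̄ = (S₀/π) × [bracket] = (1361/π) × 0.585397 = 253.61 W/m².
Ratio Q̄_A / Q̄_B = 378.88 / 253.61 = 1.494.

Q̄_A / Q̄_B ≈ 1.49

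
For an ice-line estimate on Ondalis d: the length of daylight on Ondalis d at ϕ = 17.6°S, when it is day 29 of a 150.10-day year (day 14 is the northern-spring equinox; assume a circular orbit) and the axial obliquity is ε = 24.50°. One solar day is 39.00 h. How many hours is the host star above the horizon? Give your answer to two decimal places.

Solar longitude: L_s = 360° × (29 − 14)/150.10 = 35.976°.
sin δ = sin 24.50° × sin 35.976° = 0.24361, so δ = +14.100°.
cos h₀ = −tan ϕ · tan δ = −tan(-17.6°) × tan(+14.100°) = 0.0797, so h₀ = 1.4910 rad = 85.43°.
Daylight = 2h₀/(2π) × 39.00 h = (1.4910/π) × 39.00 = 18.51 h.

18.51 h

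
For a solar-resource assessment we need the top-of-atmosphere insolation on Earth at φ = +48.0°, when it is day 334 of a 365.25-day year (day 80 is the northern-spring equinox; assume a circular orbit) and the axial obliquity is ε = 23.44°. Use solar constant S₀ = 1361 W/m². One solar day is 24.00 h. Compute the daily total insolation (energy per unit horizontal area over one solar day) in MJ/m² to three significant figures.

Solar longitude: λ_s = 360° × (334 − 80)/365.25 = 250.349°.
sin δ = sin 23.44° × sin 250.349° = -0.37462, so δ = -22.001°.
cos H₀ = −tan(+48.0°) tan(-22.001°) = 0.4487, H₀ = 1.1054 rad.
Bracket: H₀ sin φ sin δ + cos φ cos δ sin H₀ = 1.1054×0.74314×-0.37462 + 0.66913×0.92718×0.89366 = -0.307738 + 0.554430 = 0.246692.
Q̄ = (S₀/π) × [bracket] = (1361/π) × 0.246692 = 106.87 W/m².
Daily total = Q̄ × 24.00 h × 3600 s/h = 106.87 × 24.00 × 3600 / 10⁶ = 9.234 MJ/m².

9.23 MJ/m²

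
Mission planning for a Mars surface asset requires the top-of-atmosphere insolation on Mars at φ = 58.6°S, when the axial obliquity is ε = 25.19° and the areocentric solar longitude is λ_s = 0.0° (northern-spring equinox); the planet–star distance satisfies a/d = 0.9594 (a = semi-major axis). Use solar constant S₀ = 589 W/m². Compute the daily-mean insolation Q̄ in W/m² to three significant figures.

Q̄ ≈ 89.9 W/m²

sin δ = sin 25.19° × sin 0.0° = 0.00000, so δ = +0.000°.
cos H₀ = −tan(-58.6°) tan(+0.000°) = 0.0000, H₀ = 1.5708 rad.
Bracket: H₀ sin φ sin δ + cos φ cos δ sin H₀ = 1.5708×-0.85355×0.00000 + 0.52101×1.00000×1.00000 = -0.000000 + 0.521010 = 0.521010.
Inverse-square distance factor (a/d)² = 0.9594² = 0.920448.
Q̄ = (S₀/π) × 0.920448 × [bracket] = (589/π) × 0.920448 × 0.521010 = 89.91 W/m².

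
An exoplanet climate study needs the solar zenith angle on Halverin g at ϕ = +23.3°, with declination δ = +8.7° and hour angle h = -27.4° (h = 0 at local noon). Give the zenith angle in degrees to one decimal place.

θ_z = 30.0°

cos θ_z = sin ϕ sin δ + cos ϕ cos δ cos h = 0.059831 + 0.806029 = 0.865860.
θ_z = arccos(0.865860) = 30.0°.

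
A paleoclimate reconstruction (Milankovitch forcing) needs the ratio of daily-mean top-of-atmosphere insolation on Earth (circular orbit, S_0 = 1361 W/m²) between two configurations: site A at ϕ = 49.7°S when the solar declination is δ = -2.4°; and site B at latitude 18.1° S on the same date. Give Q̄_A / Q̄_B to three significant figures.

— Configuration A (ϕ=-49.7°):
cos h₀ = −tan(-49.7°) tan(-2.400°) = -0.0494, h₀ = 1.6202 rad.
Bracket: h₀ sin ϕ sin δ + cos ϕ cos δ sin h₀ = 1.6202×-0.76267×-0.04188 + 0.64679×0.99912×0.99878 = 0.051750 + 0.645432 = 0.697182.
Q̄ = (S_0/π) × [bracket] = (1361/π) × 0.697182 = 302.03 W/m².
— Configuration B (ϕ=-18.1°):
cos h₀ = −tan(-18.1°) tan(-2.400°) = -0.0137, h₀ = 1.5845 rad.
Bracket: h₀ sin ϕ sin δ + cos ϕ cos δ sin h₀ = 1.5845×-0.31068×-0.04188 + 0.95052×0.99912×0.99991 = 0.020616 + 0.949598 = 0.970214.
Q̄ = (S_0/π) × [bracket] = (1361/π) × 0.970214 = 420.32 W/m².
Ratio Q̄_A / Q̄_B = 302.03 / 420.32 = 0.7186.

Q̄_A / Q̄_B ≈ 0.719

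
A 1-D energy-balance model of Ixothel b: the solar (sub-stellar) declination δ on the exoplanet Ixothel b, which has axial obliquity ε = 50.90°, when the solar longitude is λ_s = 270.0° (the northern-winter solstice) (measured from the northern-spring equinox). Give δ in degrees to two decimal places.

sin δ = sin ε · sin λ_s = sin 50.90° × sin 270.0° = -0.776046.
δ = arcsin(-0.776046) = -50.90°.

δ = -50.90°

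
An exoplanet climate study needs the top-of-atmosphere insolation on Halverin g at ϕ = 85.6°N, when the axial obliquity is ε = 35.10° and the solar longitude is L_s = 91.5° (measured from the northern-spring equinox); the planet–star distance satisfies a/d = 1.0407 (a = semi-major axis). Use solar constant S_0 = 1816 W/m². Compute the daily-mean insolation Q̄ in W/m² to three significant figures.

Solar declination: sin δ = sin ε · sin L_s = sin 35.10° × sin 91.5° = 0.57481, so δ = +35.086°.
cos h₀ = −tan(+85.6°) tan(+35.086°) = -9.1292 ≤ −1 ⇒ polar day, h₀ = π.
Bracket: h₀ sin ϕ sin δ + cos ϕ cos δ sin h₀ = 3.1416×0.99705×0.57481 + 0.07672×0.81829×0.00000 = 1.800496 + 0.000000 = 1.800496.
Inverse-square distance factor (a/d)² = 1.0407² = 1.083056.
Q̄ = (S_0/π) × 1.083056 × [bracket] = (1816/π) × 1.083056 × 1.800496 = 1127 W/m².

Q̄ ≈ 1.13e+03 W/m²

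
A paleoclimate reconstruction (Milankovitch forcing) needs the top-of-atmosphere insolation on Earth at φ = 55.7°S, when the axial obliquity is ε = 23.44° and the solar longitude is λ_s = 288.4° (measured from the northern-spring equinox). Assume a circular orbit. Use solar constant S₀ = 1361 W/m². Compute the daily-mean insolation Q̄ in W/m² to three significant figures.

Solar declination: sin δ = sin ε · sin λ_s = sin 23.44° × sin 288.4° = -0.37745, so δ = -22.176°.
cos H₀ = −tan(-55.7°) tan(-22.176°) = -0.5975, H₀ = 2.2112 rad.
Bracket: H₀ sin φ sin δ + cos φ cos δ sin H₀ = 2.2112×-0.82610×-0.37745 + 0.56353×0.92603×0.80185 = 0.689477 + 0.418442 = 1.107919.
Q̄ = (S₀/π) × [bracket] = (1361/π) × 1.107919 = 480.0 W/m².

Q̄ ≈ 480 W/m²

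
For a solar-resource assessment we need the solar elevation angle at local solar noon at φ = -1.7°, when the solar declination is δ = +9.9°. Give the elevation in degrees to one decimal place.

78.4°

At local noon the hour angle is zero, so the zenith angle equals |φ − δ| = |-1.7° − (+9.900°)| = 11.600°.
Elevation = 90° − 11.600° = 78.4°.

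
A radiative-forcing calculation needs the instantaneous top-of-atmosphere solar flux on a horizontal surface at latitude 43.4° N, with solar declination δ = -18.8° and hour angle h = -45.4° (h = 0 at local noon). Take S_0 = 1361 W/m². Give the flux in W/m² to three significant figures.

cos θ_z = sin ϕ sin δ + cos ϕ cos δ cos h = -0.221425 + 0.482949 = 0.261524.
Flux = S_0 · cos θ_z = 1361 × 0.261524 = 355.9 W/m².

356 W/m²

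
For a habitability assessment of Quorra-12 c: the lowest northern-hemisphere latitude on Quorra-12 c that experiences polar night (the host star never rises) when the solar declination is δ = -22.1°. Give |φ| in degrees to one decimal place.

Polar night requires cos H₀ = −tan φ tan δ ≥ 1, i.e. tan φ tan δ ≤ −1.
The boundary is |tan φ| · |tan δ| = 1, so |φ| = 90° − |δ| = 90° − 22.1° = 67.9° in the northern hemisphere.

|φ| = 67.9°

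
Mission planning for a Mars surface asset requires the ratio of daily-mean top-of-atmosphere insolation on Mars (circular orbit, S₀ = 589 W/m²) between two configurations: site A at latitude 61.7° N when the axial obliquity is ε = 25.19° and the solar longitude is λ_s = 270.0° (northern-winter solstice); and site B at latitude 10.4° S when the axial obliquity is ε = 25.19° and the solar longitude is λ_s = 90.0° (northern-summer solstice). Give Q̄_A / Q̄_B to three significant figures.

Q̄_A / Q̄_B ≈ 0.0237

— Configuration A (φ=+61.7°):
Solar declination: sin δ = sin ε · sin λ_s = sin 25.19° × sin 270.0° = -0.42562, so δ = -25.190°.
cos H₀ = −tan(+61.7°) tan(-25.190°) = 0.8735, H₀ = 0.5084 rad.
Bracket: H₀ sin φ sin δ + cos φ cos δ sin H₀ = 0.5084×0.88048×-0.42562 + 0.47409×0.90490×0.48676 = -0.190523 + 0.208822 = 0.018299.
Q̄ = (S₀/π) × [bracket] = (589/π) × 0.018299 = 3.4308 W/m².
— Configuration B (φ=-10.4°):
Solar declination: sin δ = sin ε · sin λ_s = sin 25.19° × sin 90.0° = 0.42562, so δ = +25.190°.
cos H₀ = −tan(-10.4°) tan(+25.190°) = 0.0863, H₀ = 1.4844 rad.
Bracket: H₀ sin φ sin δ + cos φ cos δ sin H₀ = 1.4844×-0.18052×0.42562 + 0.98357×0.90490×0.99627 = -0.114051 + 0.886713 = 0.772662.
Q̄ = (S₀/π) × [bracket] = (589/π) × 0.772662 = 144.86 W/m².
Ratio Q̄_A / Q̄_B = 3.4308 / 144.86 = 0.02368.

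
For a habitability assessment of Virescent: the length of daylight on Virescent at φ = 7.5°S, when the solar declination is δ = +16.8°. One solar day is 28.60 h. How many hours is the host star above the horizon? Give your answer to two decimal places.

cos H₀ = −tan φ · tan δ = −tan(-7.5°) × tan(+16.800°) = 0.0397, so H₀ = 1.5310 rad = 87.72°.
Daylight = 2H₀/(2π) × 28.60 h = (1.5310/π) × 28.60 = 13.94 h.

13.94 h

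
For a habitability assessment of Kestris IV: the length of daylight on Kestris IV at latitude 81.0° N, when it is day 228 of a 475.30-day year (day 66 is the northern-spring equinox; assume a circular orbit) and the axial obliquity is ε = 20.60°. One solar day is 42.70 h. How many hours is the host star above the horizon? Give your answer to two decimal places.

Solar longitude: L_s = 360° × (228 − 66)/475.30 = 122.701°.
sin δ = sin 20.60° × sin 122.701° = 0.29607, so δ = +17.222°.
Sunrise equation: cos h₀ = −tan ϕ · tan δ = -1.9571 ≤ −1, so the host star never sets (polar day) and h₀ = π.
Daylight = 2h₀/(2π) × 42.70 h = (3.1416/π) × 42.70 = 42.70 h.

42.70 h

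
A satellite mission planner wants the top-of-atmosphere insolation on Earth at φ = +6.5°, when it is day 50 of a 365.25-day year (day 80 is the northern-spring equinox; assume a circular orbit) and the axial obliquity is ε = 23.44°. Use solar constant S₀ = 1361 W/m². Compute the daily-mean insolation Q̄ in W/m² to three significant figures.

Solar longitude: λ_s = 360° × (50 − 80)/365.25 = -29.569°, i.e. -29.569° + 360° = 330.431°.
sin δ = sin 23.44° × sin 330.431° = -0.19630, so δ = -11.320°.
cos H₀ = −tan(+6.5°) tan(-11.320°) = 0.0228, H₀ = 1.5480 rad.
Bracket: H₀ sin φ sin δ + cos φ cos δ sin H₀ = 1.5480×0.11320×-0.19630 + 0.99357×0.98054×0.99974 = -0.034398 + 0.973982 = 0.939584.
Q̄ = (S₀/π) × [bracket] = (1361/π) × 0.939584 = 407.0 W/m².

Q̄ ≈ 407 W/m²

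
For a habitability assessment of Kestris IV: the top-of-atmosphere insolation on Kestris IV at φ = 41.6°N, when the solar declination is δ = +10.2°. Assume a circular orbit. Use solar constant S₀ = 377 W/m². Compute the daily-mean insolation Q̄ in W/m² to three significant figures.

cos H₀ = −tan(+41.6°) tan(+10.200°) = -0.1597, H₀ = 1.7312 rad.
Bracket: H₀ sin φ sin δ + cos φ cos δ sin H₀ = 1.7312×0.66393×0.17708 + 0.74780×0.98420×0.98716 = 0.203535 + 0.726535 = 0.930070.
Q̄ = (S₀/π) × [bracket] = (377/π) × 0.930070 = 111.6 W/m².

Q̄ ≈ 112 W/m²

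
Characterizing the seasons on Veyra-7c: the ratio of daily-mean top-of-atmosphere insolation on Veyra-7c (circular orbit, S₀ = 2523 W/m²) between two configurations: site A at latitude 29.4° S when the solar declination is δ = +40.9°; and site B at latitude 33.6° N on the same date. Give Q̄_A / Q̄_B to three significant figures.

Q̄_A / Q̄_B ≈ 0.179

— Configuration A (φ=-29.4°):
cos H₀ = −tan(-29.4°) tan(+40.900°) = 0.4881, H₀ = 1.0609 rad.
Bracket: H₀ sin φ sin δ + cos φ cos δ sin H₀ = 1.0609×-0.49090×0.65474 + 0.87121×0.75585×0.87279 = -0.340986 + 0.574736 = 0.233750.
Q̄ = (S₀/π) × [bracket] = (2523/π) × 0.233750 = 187.72 W/m².
— Configuration B (φ=+33.6°):
cos H₀ = −tan(+33.6°) tan(+40.900°) = -0.5755, H₀ = 2.1840 rad.
Bracket: H₀ sin φ sin δ + cos φ cos δ sin H₀ = 2.1840×0.55339×0.65474 + 0.83292×0.75585×0.81779 = 0.791321 + 0.514850 = 1.306171.
Q̄ = (S₀/π) × [bracket] = (2523/π) × 1.306171 = 1049.0 W/m².
Ratio Q̄_A / Q̄_B = 187.72 / 1049.0 = 0.1790.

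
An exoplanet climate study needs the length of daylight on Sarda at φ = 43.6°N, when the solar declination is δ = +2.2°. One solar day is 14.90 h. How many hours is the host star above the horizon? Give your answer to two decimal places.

7.62 h

cos H₀ = −tan φ · tan δ = −tan(+43.6°) × tan(+2.200°) = -0.0366, so H₀ = 1.6074 rad = 92.10°.
Daylight = 2H₀/(2π) × 14.90 h = (1.6074/π) × 14.90 = 7.62 h.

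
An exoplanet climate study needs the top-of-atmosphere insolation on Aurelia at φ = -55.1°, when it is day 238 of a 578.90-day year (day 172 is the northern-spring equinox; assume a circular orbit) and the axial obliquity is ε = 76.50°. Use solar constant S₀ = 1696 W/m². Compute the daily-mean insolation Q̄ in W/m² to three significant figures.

Solar longitude: λ_s = 360° × (238 − 172)/578.90 = 41.043°.
sin δ = sin 76.50° × sin 41.043° = 0.63849, so δ = +39.679°.
cos H₀ = −tan(-55.1°) tan(+39.679°) = 1.1892 ≥ 1 ⇒ polar night, H₀ = 0 and Q̄ = 0.

Q̄ ≈ 0.00 W/m²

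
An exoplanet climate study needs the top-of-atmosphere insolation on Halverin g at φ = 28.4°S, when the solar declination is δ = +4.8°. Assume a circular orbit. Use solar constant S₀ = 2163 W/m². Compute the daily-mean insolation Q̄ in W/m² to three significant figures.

cos H₀ = −tan(-28.4°) tan(+4.800°) = 0.0454, H₀ = 1.5254 rad.
Bracket: H₀ sin φ sin δ + cos φ cos δ sin H₀ = 1.5254×-0.47562×0.08368 + 0.87965×0.99649×0.99897 = -0.060711 + 0.875660 = 0.814949.
Q̄ = (S₀/π) × [bracket] = (2163/π) × 0.814949 = 561.1 W/m².

Q̄ ≈ 561 W/m²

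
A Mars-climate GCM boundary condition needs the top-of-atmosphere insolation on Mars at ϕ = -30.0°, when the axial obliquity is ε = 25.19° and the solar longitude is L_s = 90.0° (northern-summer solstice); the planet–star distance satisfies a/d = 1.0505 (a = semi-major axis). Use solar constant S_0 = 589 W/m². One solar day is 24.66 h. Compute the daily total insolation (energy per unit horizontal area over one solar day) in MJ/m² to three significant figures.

Solar declination: sin δ = sin ε · sin L_s = sin 25.19° × sin 90.0° = 0.42562, so δ = +25.190°.
cos h₀ = −tan(-30.0°) tan(+25.190°) = 0.2716, h₀ = 1.2958 rad.
Bracket: h₀ sin ϕ sin δ + cos ϕ cos δ sin h₀ = 1.2958×-0.50000×0.42562 + 0.86603×0.90490×0.96242 = -0.275759 + 0.754220 = 0.478461.
Inverse-square distance factor (a/d)² = 1.0505² = 1.103550.
Q̄ = (S_0/π) × 1.103550 × [bracket] = (589/π) × 1.103550 × 0.478461 = 98.993 W/m².
Daily total = Q̄ × 24.66 h × 3600 s/h = 98.993 × 24.66 × 3600 / 10⁶ = 8.788 MJ/m².

8.79 MJ/m²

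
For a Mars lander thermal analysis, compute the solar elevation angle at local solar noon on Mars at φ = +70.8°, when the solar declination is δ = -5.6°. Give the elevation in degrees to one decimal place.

At local noon the hour angle is zero, so the zenith angle equals |φ − δ| = |+70.8° − (-5.600°)| = 76.400°.
Elevation = 90° − 76.400° = 13.6°.

13.6°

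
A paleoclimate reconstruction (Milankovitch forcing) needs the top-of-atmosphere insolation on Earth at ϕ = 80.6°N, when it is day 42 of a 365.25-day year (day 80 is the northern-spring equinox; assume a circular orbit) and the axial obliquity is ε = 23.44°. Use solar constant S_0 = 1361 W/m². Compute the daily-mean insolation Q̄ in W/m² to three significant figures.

Solar longitude: L_s = 360° × (42 − 80)/365.25 = -37.454°, i.e. -37.454° + 360° = 322.546°.
sin δ = sin 23.44° × sin 322.546° = -0.24190, so δ = -13.999°.
cos h₀ = −tan(+80.6°) tan(-13.999°) = 1.5059 ≥ 1 ⇒ polar night, h₀ = 0 and Q̄ = 0.

Q̄ ≈ 0.00 W/m²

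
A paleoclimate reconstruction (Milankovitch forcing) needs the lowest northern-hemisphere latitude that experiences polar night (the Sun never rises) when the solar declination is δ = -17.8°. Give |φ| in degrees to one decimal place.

Polar night requires cos H₀ = −tan φ tan δ ≥ 1, i.e. tan φ tan δ ≤ −1.
The boundary is |tan φ| · |tan δ| = 1, so |φ| = 90° − |δ| = 90° − 17.8° = 72.2° in the northern hemisphere.

|φ| = 72.2°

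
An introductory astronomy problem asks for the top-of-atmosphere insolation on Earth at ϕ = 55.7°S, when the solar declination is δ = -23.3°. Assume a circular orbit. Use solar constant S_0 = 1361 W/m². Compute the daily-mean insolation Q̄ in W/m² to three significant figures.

Q̄ ≈ 493 W/m²

cos h₀ = −tan(-55.7°) tan(-23.300°) = -0.6313, h₀ = 2.2541 rad.
Bracket: h₀ sin ϕ sin δ + cos ϕ cos δ sin h₀ = 2.2541×-0.82610×-0.39555 + 0.56353×0.91845×0.77551 = 0.736558 + 0.401384 = 1.137942.
Q̄ = (S_0/π) × [bracket] = (1361/π) × 1.137942 = 493.0 W/m².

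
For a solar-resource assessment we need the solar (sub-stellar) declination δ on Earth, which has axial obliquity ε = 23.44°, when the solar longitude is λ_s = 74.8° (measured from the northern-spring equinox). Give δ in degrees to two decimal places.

δ = +22.57°

sin δ = sin ε · sin λ_s = sin 23.44° × sin 74.8° = 0.383872.
δ = arcsin(0.383872) = +22.57°.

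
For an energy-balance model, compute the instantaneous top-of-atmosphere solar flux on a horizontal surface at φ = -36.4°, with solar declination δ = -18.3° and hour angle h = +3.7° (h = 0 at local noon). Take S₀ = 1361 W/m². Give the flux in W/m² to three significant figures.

1.29e+03 W/m²

cos θ_z = sin φ sin δ + cos φ cos δ cos h = 0.186329 + 0.762594 = 0.948923.
Flux = S₀ · cos θ_z = 1361 × 0.948923 = 1291 W/m².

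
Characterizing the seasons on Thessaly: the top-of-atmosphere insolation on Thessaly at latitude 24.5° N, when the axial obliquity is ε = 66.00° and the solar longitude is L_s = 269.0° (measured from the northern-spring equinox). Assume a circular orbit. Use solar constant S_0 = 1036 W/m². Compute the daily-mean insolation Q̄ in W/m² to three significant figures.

Solar declination: sin δ = sin ε · sin L_s = sin 66.00° × sin 269.0° = -0.91341, so δ = -65.980°.
cos h₀ = −tan(+24.5°) tan(-65.980°) = 1.0226 ≥ 1 ⇒ polar night, h₀ = 0 and Q̄ = 0.

Q̄ ≈ 0.00 W/m²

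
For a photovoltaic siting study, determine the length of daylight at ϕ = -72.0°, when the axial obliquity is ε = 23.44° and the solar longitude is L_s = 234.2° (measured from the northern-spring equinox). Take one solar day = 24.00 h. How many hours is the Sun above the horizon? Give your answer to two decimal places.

Solar declination: sin δ = sin ε · sin L_s = sin 23.44° × sin 234.2° = -0.32263, so δ = -18.822°.
Sunrise equation: cos h₀ = −tan ϕ · tan δ = -1.0491 ≤ −1, so the Sun never sets (polar day) and h₀ = π.
Daylight = 2h₀/(2π) × 24.00 h = (3.1416/π) × 24.00 = 24.00 h.

24.00 h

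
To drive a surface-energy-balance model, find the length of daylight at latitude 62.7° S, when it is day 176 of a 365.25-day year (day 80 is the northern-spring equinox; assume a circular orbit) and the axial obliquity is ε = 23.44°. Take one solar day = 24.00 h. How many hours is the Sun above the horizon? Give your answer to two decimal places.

4.43 h

Solar longitude: λ_s = 360° × (176 − 80)/365.25 = 94.620°.
sin δ = sin 23.44° × sin 94.620° = 0.39650, so δ = +23.359°.
cos H₀ = −tan φ · tan δ = −tan(-62.7°) × tan(+23.359°) = 0.8368, so H₀ = 0.5794 rad = 33.20°.
Daylight = 2H₀/(2π) × 24.00 h = (0.5794/π) × 24.00 = 4.43 h.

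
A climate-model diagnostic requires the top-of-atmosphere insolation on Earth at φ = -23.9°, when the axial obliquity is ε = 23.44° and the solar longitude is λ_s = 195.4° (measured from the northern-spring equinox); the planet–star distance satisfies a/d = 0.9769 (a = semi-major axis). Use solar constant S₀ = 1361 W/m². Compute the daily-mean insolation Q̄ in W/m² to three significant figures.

Solar declination: sin δ = sin ε · sin λ_s = sin 23.44° × sin 195.4° = -0.10564, so δ = -6.064°.
cos H₀ = −tan(-23.9°) tan(-6.064°) = -0.0471, H₀ = 1.6179 rad.
Bracket: H₀ sin φ sin δ + cos φ cos δ sin H₀ = 1.6179×-0.40514×-0.10564 + 0.91425×0.99440×0.99889 = 0.069244 + 0.908121 = 0.977365.
Inverse-square distance factor (a/d)² = 0.9769² = 0.954334.
Q̄ = (S₀/π) × 0.954334 × [bracket] = (1361/π) × 0.954334 × 0.977365 = 404.1 W/m².

Q̄ ≈ 404 W/m²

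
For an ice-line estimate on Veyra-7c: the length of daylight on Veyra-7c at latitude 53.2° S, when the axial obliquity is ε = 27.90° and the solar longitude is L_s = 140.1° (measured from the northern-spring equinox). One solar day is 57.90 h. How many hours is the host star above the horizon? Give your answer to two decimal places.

Solar declination: sin δ = sin ε · sin L_s = sin 27.90° × sin 140.1° = 0.30015, so δ = +17.467°.
cos h₀ = −tan ϕ · tan δ = −tan(-53.2°) × tan(+17.467°) = 0.4206, so h₀ = 1.1367 rad = 65.13°.
Daylight = 2h₀/(2π) × 57.90 h = (1.1367/π) × 57.90 = 20.95 h.

20.95 h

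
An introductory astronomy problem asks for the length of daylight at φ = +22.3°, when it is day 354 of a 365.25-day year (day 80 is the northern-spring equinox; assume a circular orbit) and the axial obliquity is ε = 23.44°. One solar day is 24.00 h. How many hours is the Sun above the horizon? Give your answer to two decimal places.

Solar longitude: λ_s = 360° × (354 − 80)/365.25 = 270.062°.
sin δ = sin 23.44° × sin 270.062° = -0.39779, so δ = -23.440°.
cos H₀ = −tan φ · tan δ = −tan(+22.3°) × tan(-23.440°) = 0.1778, so H₀ = 1.3920 rad = 79.76°.
Daylight = 2H₀/(2π) × 24.00 h = (1.3920/π) × 24.00 = 10.63 h.

10.63 h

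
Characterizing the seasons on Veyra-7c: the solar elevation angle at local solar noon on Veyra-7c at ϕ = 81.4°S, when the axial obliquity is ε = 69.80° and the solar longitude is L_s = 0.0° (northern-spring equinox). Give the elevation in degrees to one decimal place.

8.6°

Solar declination: sin δ = sin ε · sin L_s = sin 69.80° × sin 0.0° = 0.00000, so δ = +0.000°.
At local noon the hour angle is zero, so the zenith angle equals |ϕ − δ| = |-81.4° − (+0.000°)| = 81.400°.
Elevation = 90° − 81.400° = 8.6°.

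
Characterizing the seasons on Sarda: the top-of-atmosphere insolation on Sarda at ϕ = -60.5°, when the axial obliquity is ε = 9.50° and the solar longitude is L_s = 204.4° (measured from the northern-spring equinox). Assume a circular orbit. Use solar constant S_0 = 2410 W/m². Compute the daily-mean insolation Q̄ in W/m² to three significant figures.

Solar declination: sin δ = sin ε · sin L_s = sin 9.50° × sin 204.4° = -0.06818, so δ = -3.910°.
cos h₀ = −tan(-60.5°) tan(-3.910°) = -0.1208, h₀ = 1.6919 rad.
Bracket: h₀ sin ϕ sin δ + cos ϕ cos δ sin h₀ = 1.6919×-0.87036×-0.06818 + 0.49242×0.99767×0.99268 = 0.100399 + 0.487677 = 0.588076.
Q̄ = (S_0/π) × [bracket] = (2410/π) × 0.588076 = 451.1 W/m².

Q̄ ≈ 451 W/m²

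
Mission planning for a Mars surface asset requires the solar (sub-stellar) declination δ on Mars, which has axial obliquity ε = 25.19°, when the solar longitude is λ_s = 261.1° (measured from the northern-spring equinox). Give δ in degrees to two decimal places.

δ = -24.87°

sin δ = sin ε · sin λ_s = sin 25.19° × sin 261.1° = -0.420497.
δ = arcsin(-0.420497) = -24.87°.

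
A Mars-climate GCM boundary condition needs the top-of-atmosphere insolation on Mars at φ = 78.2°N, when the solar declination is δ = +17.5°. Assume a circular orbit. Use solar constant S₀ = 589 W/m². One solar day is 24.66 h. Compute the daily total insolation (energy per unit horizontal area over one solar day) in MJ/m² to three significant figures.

15.4 MJ/m²

cos H₀ = −tan(+78.2°) tan(+17.500°) = -1.5093 ≤ −1 ⇒ polar day, H₀ = π.
Bracket: H₀ sin φ sin δ + cos φ cos δ sin H₀ = 3.1416×0.97887×0.30071 + 0.20450×0.95372×0.00000 = 0.924749 + 0.000000 = 0.924749.
Q̄ = (S₀/π) × [bracket] = (589/π) × 0.924749 = 173.38 W/m².
Daily total = Q̄ × 24.66 h × 3600 s/h = 173.38 × 24.66 × 3600 / 10⁶ = 15.39 MJ/m².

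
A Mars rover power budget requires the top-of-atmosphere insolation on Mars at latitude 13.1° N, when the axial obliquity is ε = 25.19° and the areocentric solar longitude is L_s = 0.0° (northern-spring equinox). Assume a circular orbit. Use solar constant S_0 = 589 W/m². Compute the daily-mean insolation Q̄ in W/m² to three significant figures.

Q̄ ≈ 183 W/m²

sin δ = sin 25.19° × sin 0.0° = 0.00000, so δ = +0.000°.
cos h₀ = −tan(+13.1°) tan(+0.000°) = -0.0000, h₀ = 1.5708 rad.
Bracket: h₀ sin ϕ sin δ + cos ϕ cos δ sin h₀ = 1.5708×0.22665×0.00000 + 0.97398×1.00000×1.00000 = 0.000000 + 0.973980 = 0.973980.
Q̄ = (S_0/π) × [bracket] = (589/π) × 0.973980 = 182.6 W/m².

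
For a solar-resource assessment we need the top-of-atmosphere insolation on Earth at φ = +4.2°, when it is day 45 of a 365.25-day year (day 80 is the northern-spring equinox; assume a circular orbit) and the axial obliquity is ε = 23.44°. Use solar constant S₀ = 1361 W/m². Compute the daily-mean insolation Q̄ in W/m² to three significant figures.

Solar longitude: λ_s = 360° × (45 − 80)/365.25 = -34.497°, i.e. -34.497° + 360° = 325.503°.
sin δ = sin 23.44° × sin 325.503° = -0.22529, so δ = -13.020°.
cos H₀ = −tan(+4.2°) tan(-13.020°) = 0.0170, H₀ = 1.5538 rad.
Bracket: H₀ sin φ sin δ + cos φ cos δ sin H₀ = 1.5538×0.07324×-0.22529 + 0.99731×0.97429×0.99986 = -0.025638 + 0.971533 = 0.945895.
Q̄ = (S₀/π) × [bracket] = (1361/π) × 0.945895 = 409.8 W/m².

Q̄ ≈ 410 W/m²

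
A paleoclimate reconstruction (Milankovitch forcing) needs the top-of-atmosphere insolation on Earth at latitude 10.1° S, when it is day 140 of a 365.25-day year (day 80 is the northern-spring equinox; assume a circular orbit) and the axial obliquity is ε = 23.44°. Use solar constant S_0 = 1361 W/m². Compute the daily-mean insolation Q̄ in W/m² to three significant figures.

Solar longitude: L_s = 360° × (140 − 80)/365.25 = 59.138°.
sin δ = sin 23.44° × sin 59.138° = 0.34146, so δ = +19.966°.
cos h₀ = −tan(-10.1°) tan(+19.966°) = 0.0647, h₀ = 1.5060 rad.
Bracket: h₀ sin ϕ sin δ + cos ϕ cos δ sin h₀ = 1.5060×-0.17537×0.34146 + 0.98450×0.93990×0.99790 = -0.090182 + 0.923388 = 0.833206.
Q̄ = (S_0/π) × [bracket] = (1361/π) × 0.833206 = 361.0 W/m².

Q̄ ≈ 361 W/m²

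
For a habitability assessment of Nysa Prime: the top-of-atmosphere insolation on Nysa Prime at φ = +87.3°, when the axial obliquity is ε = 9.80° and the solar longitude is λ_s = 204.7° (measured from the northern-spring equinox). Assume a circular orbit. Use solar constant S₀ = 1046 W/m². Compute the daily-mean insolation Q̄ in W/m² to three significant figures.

Solar declination: sin δ = sin ε · sin λ_s = sin 9.80° × sin 204.7° = -0.07112, so δ = -4.079°.
cos H₀ = −tan(+87.3°) tan(-4.079°) = 1.5120 ≥ 1 ⇒ polar night, H₀ = 0 and Q̄ = 0.

Q̄ ≈ 0.00 W/m²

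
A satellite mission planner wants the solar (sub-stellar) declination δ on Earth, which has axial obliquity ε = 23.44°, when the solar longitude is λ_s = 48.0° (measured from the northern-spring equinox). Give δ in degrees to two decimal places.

δ = +17.19°

sin δ = sin ε · sin λ_s = sin 23.44° × sin 48.0° = 0.295614.
δ = arcsin(0.295614) = +17.19°.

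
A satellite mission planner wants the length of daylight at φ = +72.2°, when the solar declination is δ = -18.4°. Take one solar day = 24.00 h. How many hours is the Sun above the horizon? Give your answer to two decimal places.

0.00 h

cos H₀ = −tan φ · tan δ = 1.0361 ≥ 1, so the Sun never rises (polar night) and H₀ = 0.
Daylight = 2H₀/(2π) × 24.00 h = (0.0000/π) × 24.00 = 0.00 h.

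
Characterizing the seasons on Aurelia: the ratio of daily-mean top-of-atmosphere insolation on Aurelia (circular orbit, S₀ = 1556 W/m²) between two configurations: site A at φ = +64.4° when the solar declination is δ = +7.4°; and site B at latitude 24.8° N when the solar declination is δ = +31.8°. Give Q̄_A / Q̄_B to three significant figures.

— Configuration A (φ=+64.4°):
cos H₀ = −tan(+64.4°) tan(+7.400°) = -0.2711, H₀ = 1.8453 rad.
Bracket: H₀ sin φ sin δ + cos φ cos δ sin H₀ = 1.8453×0.90183×0.12880 + 0.43209×0.99167×0.96256 = 0.214342 + 0.412448 = 0.626790.
Q̄ = (S₀/π) × [bracket] = (1556/π) × 0.626790 = 310.44 W/m².
— Configuration B (φ=+24.8°):
cos H₀ = −tan(+24.8°) tan(+31.800°) = -0.2865, H₀ = 1.8614 rad.
Bracket: H₀ sin φ sin δ + cos φ cos δ sin H₀ = 1.8614×0.41945×0.52696 + 0.90778×0.84989×0.95808 = 0.411432 + 0.739171 = 1.150603.
Q̄ = (S₀/π) × [bracket] = (1556/π) × 1.150603 = 569.88 W/m².
Ratio Q̄_A / Q̄_B = 310.44 / 569.88 = 0.5447.

Q̄_A / Q̄_B ≈ 0.545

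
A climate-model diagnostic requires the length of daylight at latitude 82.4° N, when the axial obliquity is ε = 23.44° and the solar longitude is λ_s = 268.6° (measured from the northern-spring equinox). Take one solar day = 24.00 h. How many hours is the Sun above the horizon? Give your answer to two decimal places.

Solar declination: sin δ = sin ε · sin λ_s = sin 23.44° × sin 268.6° = -0.39767, so δ = -23.433°.
cos H₀ = −tan φ · tan δ = 3.2483 ≥ 1, so the Sun never rises (polar night) and H₀ = 0.
Daylight = 2H₀/(2π) × 24.00 h = (0.0000/π) × 24.00 = 0.00 h.

0.00 h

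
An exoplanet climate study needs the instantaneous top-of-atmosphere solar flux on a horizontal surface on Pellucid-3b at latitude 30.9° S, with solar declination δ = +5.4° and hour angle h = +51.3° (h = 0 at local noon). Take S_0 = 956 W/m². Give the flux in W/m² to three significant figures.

464 W/m²

cos θ_z = sin ϕ sin δ + cos ϕ cos δ cos h = -0.048329 + 0.534118 = 0.485789.
Flux = S_0 · cos θ_z = 956 × 0.485789 = 464.4 W/m².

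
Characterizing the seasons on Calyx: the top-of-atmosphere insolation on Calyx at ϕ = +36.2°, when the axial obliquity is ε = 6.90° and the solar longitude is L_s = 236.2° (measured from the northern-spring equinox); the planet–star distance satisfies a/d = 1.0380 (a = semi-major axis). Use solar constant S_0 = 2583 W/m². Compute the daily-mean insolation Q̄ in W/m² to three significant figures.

Q̄ ≈ 631 W/m²

Solar declination: sin δ = sin ε · sin L_s = sin 6.90° × sin 236.2° = -0.09983, so δ = -5.729°.
cos h₀ = −tan(+36.2°) tan(-5.729°) = 0.0734, h₀ = 1.4973 rad.
Bracket: h₀ sin ϕ sin δ + cos ϕ cos δ sin h₀ = 1.4973×0.59061×-0.09983 + 0.80696×0.99500×0.99730 = -0.088282 + 0.800757 = 0.712475.
Inverse-square distance factor (a/d)² = 1.0380² = 1.077444.
Q̄ = (S_0/π) × 1.077444 × [bracket] = (2583/π) × 1.077444 × 0.712475 = 631.2 W/m².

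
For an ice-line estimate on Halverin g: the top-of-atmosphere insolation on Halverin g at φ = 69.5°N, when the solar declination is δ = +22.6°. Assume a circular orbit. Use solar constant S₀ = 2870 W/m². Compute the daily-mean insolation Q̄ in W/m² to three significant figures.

Q̄ ≈ 1.03e+03 W/m²

cos H₀ = −tan(+69.5°) tan(+22.600°) = -1.1133 ≤ −1 ⇒ polar day, H₀ = π.
Bracket: H₀ sin φ sin δ + cos φ cos δ sin H₀ = 3.1416×0.93667×0.38430 + 0.35021×0.92321×0.00000 = 1.130858 + 0.000000 = 1.130858.
Q̄ = (S₀/π) × [bracket] = (2870/π) × 1.130858 = 1033 W/m².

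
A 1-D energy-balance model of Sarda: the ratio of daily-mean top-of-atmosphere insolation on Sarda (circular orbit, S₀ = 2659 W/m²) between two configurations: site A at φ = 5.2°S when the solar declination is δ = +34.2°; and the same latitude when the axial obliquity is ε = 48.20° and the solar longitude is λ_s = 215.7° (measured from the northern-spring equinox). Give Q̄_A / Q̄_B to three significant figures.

Q̄_A / Q̄_B ≈ 0.777

— Configuration A (φ=-5.2°):
cos H₀ = −tan(-5.2°) tan(+34.200°) = 0.0618, H₀ = 1.5089 rad.
Bracket: H₀ sin φ sin δ + cos φ cos δ sin H₀ = 1.5089×-0.09063×0.56208 + 0.99588×0.82708×0.99809 = -0.076865 + 0.822099 = 0.745234.
Q̄ = (S₀/π) × [bracket] = (2659/π) × 0.745234 = 630.76 W/m².
— Configuration B (φ=-5.2°):
Solar declination: sin δ = sin ε · sin λ_s = sin 48.20° × sin 215.7° = -0.43502, so δ = -25.786°.
cos H₀ = −tan(-5.2°) tan(-25.786°) = -0.0440, H₀ = 1.6148 rad.
Bracket: H₀ sin φ sin δ + cos φ cos δ sin H₀ = 1.6148×-0.09063×-0.43502 + 0.99588×0.90042×0.99903 = 0.063665 + 0.895840 = 0.959505.
Q̄ = (S₀/π) × [bracket] = (2659/π) × 0.959505 = 812.11 W/m².
Ratio Q̄_A / Q̄_B = 630.76 / 812.11 = 0.7767.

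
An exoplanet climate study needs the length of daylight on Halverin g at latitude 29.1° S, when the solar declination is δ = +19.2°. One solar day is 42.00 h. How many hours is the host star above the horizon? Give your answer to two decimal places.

cos H₀ = −tan φ · tan δ = −tan(-29.1°) × tan(+19.200°) = 0.1938, so H₀ = 1.3757 rad = 78.82°.
Daylight = 2H₀/(2π) × 42.00 h = (1.3757/π) × 42.00 = 18.39 h.

18.39 h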